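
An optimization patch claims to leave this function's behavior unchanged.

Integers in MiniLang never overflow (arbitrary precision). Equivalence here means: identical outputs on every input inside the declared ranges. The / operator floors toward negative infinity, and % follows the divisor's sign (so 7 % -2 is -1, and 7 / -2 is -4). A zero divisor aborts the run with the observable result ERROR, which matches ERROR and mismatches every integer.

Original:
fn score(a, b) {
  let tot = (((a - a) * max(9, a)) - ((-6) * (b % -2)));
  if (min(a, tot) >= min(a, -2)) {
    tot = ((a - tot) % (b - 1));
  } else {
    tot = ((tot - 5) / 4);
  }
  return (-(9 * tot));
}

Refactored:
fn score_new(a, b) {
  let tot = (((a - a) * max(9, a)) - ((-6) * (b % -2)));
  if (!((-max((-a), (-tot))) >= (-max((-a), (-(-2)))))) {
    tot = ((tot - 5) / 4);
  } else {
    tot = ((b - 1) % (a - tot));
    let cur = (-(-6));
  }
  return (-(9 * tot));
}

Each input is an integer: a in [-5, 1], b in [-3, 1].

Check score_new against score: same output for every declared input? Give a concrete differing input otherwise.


There is a counterexample at a=-5, b=-2: 18 on one side, 27 on the other.
score: tot := 0 | (min(a, tot) >= min(a, -2)): true | tot := -2 | result 18
score_new: tot := 0 | (!((-max((-a), (-tot))) >= (-max((-a), (-(-2)))))): false | tot := -3 | cur := 6 | result 27
verdict: not equivalent; witness: a=-5, b=-2


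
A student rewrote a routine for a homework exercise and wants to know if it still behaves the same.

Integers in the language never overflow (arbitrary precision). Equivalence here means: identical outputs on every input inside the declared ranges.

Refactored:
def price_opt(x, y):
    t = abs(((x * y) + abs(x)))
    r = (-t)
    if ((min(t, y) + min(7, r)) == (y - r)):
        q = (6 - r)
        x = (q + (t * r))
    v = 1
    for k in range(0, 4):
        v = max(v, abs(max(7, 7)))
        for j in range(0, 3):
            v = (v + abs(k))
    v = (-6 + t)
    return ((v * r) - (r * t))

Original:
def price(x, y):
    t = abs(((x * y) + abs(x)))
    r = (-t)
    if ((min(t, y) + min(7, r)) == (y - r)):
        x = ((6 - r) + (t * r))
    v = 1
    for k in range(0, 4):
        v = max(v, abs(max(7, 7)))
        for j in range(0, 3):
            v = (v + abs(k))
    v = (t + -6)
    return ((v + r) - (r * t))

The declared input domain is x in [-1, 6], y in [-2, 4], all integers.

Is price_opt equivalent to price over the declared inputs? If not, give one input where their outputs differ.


The rewrite breaks on x=-1, y=-2, where the results are 3 and 18.
price: t := 3 | r := -3 | ((min(t, y) + min(7, r)) == (y - r)): false | v := 1 | iter k=0: | v := 7 | iter j=0: | v := 7 | iter j=1: | v := 7 | iter j=2: | v := 7 | iter k=1: | v := 7 | iter j=0: | v := 8 | iter j=1: | v := 9 | iter j=2: | v := 10 | iter k=2: | v := 10 | iter j=0: | v := 12 | iter j=1: | v := 14 | iter j=2: | v := 16 | iter k=3: | v := 16 | iter j=0: | v := 19 | iter j=1: | v := 22 | iter j=2: | v := 25 | v := -3 | result 3
price_opt: t := 3 | r := -3 | ((min(t, y) + min(7, r)) == (y - r)): false | v := 1 | iter k=0: | v := 7 | iter j=0: | v := 7 | iter j=1: | v := 7 | iter j=2: | v := 7 | iter k=1: | v := 7 | iter j=0: | v := 8 | iter j=1: | v := 9 | iter j=2: | v := 10 | iter k=2: | v := 10 | iter j=0: | v := 12 | iter j=1: | v := 14 | iter j=2: | v := 16 | iter k=3: | v := 16 | iter j=0: | v := 19 | iter j=1: | v := 22 | iter j=2: | v := 25 | v := -3 | result 18
verdict: not equivalent; witness: x=-1, y=-2


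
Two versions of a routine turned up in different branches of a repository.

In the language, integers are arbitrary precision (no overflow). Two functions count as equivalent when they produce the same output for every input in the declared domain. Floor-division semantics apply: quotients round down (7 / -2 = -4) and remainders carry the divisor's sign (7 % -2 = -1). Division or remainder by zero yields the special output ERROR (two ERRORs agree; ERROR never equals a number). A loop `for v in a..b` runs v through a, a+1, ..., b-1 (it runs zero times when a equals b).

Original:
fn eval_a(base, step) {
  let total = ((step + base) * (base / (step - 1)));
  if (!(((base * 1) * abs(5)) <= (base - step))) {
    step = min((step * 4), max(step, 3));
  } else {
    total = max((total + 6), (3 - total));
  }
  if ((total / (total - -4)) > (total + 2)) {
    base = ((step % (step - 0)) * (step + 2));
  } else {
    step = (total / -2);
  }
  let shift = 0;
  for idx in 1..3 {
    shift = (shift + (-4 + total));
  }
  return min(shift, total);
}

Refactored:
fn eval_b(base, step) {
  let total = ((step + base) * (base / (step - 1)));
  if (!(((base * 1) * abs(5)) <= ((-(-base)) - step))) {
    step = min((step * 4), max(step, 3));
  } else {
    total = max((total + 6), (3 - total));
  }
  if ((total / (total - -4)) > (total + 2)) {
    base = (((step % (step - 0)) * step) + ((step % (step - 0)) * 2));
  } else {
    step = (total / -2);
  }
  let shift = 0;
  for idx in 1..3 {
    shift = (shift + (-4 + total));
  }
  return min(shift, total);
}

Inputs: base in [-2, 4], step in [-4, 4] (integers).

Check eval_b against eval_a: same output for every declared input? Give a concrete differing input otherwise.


Reading the diff, among the changes: arithmetic usage differs, and constant usage differs.
Spot check at base=1, step=-4 — eval_a: total := 3 | (!(((base * 1) * abs(5)) <= (base - step))): false | total := 9 | ((total / (total - -4)) > (total + 2)): false | step := -5 | shift := 0 | iter idx=1: | shift := 5 | iter idx=2: | shift := 10 | result 9. eval_b: total := 3 | (!(((base * 1) * abs(5)) <= ((-(-base)) - step))): false | total := 9 | ((total / (total - -4)) > (total + 2)): false | step := -5 | shift := 0 | iter idx=1: | shift := 5 | iter idx=2: | shift := 10 | result 9. Both give 9.
An exhaustive pass over the 63 declared inputs shows identical outputs.
verdict: equivalent


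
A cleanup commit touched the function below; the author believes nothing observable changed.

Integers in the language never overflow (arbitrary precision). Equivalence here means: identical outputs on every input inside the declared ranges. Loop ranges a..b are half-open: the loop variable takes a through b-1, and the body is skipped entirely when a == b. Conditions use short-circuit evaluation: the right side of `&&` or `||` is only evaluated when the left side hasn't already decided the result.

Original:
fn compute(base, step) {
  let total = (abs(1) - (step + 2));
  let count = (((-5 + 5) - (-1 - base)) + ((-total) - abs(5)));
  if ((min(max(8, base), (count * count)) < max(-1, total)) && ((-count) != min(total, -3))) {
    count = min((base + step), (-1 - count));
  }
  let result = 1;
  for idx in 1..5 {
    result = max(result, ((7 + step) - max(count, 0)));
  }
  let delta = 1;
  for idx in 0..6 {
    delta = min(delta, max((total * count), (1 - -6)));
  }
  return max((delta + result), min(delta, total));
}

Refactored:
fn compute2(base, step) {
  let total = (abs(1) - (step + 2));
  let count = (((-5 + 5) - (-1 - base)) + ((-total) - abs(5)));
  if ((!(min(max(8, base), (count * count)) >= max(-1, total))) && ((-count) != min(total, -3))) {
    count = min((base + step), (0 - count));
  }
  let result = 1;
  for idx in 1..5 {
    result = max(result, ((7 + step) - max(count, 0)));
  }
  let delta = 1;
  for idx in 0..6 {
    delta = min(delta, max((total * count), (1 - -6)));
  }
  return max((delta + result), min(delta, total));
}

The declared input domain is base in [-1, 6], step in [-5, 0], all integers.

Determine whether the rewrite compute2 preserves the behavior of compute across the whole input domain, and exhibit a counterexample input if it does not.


On input base=5, step=-3, compute returns 5 while compute2 returns 4.
verdict: not equivalent; witness: base=5, step=-3


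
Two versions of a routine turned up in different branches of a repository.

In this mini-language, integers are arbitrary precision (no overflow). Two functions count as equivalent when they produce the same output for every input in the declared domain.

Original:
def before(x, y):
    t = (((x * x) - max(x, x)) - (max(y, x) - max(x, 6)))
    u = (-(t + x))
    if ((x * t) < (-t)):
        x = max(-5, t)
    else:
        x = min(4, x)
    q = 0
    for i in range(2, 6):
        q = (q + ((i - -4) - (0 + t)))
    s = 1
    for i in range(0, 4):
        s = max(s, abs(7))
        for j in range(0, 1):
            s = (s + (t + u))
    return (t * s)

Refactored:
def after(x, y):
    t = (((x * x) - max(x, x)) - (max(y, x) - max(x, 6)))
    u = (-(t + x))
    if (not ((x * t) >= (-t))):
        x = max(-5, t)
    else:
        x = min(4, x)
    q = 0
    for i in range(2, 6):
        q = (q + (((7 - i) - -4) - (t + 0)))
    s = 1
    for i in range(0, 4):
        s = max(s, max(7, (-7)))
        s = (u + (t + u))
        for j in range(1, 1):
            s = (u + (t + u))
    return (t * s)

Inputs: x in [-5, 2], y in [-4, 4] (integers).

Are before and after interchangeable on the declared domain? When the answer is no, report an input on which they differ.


On input x=-5, y=-4, before returns 1080 while after returns -1200.
verdict: not equivalent; witness: x=-5, y=-4


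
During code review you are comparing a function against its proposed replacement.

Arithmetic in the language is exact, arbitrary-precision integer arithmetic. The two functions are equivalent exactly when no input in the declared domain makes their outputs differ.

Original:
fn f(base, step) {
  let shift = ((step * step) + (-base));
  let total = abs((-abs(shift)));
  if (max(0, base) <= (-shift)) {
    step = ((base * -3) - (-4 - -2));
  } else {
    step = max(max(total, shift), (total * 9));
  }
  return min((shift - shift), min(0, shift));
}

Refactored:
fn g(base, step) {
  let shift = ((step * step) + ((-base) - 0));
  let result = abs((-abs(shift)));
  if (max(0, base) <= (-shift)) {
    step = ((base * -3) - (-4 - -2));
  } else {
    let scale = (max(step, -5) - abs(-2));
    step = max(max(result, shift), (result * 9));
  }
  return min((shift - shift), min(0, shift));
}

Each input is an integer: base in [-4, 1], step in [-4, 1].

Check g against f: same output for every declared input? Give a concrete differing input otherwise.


Equivalent — the differences include local variable names differ; and min/max/abs usage differs; and constant usage differs; and arithmetic usage differs; and statement counts differ, yet no declared input distinguishes the two.
Spot check at base=0, step=-4 — f: shift becomes 16; next total becomes 16; next (max(0, base) <= (-shift)) evaluates to false; next step becomes 144; next final value 0. g: shift becomes 16; next result becomes 16; next (max(0, base) <= (-shift)) evaluates to false; next scale becomes -6; next step becomes 144; next final value 0. Both give 0.
Across all 36 domain points the two functions coincide.
verdict: equivalent


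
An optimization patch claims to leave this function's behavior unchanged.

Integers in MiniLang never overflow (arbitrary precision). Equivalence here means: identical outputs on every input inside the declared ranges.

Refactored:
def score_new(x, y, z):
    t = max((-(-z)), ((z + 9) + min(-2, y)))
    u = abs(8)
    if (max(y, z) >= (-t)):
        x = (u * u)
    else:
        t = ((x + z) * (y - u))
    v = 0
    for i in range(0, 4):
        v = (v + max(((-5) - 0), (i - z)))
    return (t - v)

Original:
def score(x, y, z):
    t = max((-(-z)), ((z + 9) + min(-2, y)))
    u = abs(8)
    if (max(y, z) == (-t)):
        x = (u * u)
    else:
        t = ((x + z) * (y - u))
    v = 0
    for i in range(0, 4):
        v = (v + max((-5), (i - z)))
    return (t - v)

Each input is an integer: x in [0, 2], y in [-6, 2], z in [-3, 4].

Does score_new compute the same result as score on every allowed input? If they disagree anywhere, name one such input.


Try x=0, y=-6, z=-1.
score: t=2, then u=8, then (max(y, z) == (-t)) is false, then t=14, then v=0, then (i=0), then v=1, then (i=1), then v=3, then (i=2), then v=6, then (i=3), then v=10, then returns 4
score_new: t=2, then u=8, then (max(y, z) >= (-t)) is true, then x=64, then v=0, then (i=0), then v=1, then (i=1), then v=3, then (i=2), then v=6, then (i=3), then v=10, then returns -8
4 != -8, so the rewrite changes behavior.
verdict: not equivalent; witness: x=0, y=-6, z=-1


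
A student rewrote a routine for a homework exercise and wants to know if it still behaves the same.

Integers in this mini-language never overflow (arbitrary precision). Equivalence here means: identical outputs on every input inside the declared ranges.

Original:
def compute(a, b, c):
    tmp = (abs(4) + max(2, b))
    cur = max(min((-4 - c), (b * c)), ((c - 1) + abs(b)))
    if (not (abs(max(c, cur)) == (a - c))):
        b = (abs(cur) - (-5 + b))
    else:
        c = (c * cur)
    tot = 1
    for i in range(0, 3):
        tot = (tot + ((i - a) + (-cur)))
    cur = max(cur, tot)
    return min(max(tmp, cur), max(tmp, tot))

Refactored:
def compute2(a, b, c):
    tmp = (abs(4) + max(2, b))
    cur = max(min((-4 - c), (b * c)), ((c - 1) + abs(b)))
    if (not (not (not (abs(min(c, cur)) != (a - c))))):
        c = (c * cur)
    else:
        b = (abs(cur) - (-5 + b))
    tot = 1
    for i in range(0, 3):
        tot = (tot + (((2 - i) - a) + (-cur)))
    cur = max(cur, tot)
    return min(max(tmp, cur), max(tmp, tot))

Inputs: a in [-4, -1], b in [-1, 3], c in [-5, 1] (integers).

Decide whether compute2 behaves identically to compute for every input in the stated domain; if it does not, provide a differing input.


The edit looks behavioral (`max(c, cur)` became `min(c, cur)`), but over these ranges it never changes the outcome.
One worked example (a=-3, b=3, c=-1) — compute: tmp=7, then cur=1, then (not (abs(max(c, cur)) == (a - c))) is true, then b=3, then tot=1, then (i=0), then tot=3, then (i=1), then tot=6, then (i=2), then tot=10, then cur=10, then returns 10; compute2: tmp=7, then cur=1, then (not (not (not (abs(min(c, cur)) != (a - c))))) is false, then b=3, then tot=1, then (i=0), then tot=5, then (i=1), then tot=8, then (i=2), then tot=10, then cur=10, then returns 10; agreement on 10.
Checked all 140 inputs in the declared domain: the outputs agree on every one.
verdict: equivalent


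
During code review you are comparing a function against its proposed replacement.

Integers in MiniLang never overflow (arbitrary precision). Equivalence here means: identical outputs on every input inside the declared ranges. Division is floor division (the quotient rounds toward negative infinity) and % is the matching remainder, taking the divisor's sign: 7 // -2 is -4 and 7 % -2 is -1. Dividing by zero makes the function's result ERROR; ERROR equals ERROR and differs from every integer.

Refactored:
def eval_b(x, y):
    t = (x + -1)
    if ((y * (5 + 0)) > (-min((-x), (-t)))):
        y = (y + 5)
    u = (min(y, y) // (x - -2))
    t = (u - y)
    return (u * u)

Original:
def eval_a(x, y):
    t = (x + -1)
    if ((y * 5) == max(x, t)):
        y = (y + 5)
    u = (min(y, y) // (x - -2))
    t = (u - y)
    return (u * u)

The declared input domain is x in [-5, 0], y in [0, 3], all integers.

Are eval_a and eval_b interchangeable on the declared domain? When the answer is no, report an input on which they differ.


x=-5, y=0 yields 0 from eval_a but 4 from eval_b.
verdict: not equivalent; witness: x=-5, y=0


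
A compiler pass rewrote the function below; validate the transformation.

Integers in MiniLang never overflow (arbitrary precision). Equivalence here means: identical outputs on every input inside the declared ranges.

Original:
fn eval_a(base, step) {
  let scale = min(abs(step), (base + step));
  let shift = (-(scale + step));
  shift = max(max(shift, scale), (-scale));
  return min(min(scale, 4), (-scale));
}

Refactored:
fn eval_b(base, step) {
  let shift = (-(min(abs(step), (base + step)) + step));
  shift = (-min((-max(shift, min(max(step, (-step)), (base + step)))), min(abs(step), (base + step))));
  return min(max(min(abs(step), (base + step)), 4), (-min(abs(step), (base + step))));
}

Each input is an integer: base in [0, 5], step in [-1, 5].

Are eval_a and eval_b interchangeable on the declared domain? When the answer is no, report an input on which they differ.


There is a counterexample at base=0, step=-1: -1 on one side, 1 on the other.
eval_a: scale = -1; shift = 2; shift = 2; return -1
eval_b: shift = 2; shift = 2; return 1
verdict: not equivalent; witness: base=0, step=-1


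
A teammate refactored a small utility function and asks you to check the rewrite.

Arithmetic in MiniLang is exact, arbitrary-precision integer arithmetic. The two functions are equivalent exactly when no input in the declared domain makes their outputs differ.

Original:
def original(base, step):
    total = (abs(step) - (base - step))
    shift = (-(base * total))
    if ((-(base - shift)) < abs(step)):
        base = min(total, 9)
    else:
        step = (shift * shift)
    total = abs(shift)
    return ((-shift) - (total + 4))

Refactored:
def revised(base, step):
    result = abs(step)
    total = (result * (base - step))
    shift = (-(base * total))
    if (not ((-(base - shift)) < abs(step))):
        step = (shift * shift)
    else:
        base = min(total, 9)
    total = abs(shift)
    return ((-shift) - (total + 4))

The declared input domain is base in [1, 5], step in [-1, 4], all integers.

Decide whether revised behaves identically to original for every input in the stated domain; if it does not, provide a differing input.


The rewrite breaks on base=1, step=-1, where the results are -6 and -4.
original: total becomes -1; next shift becomes 1; next ((-(base - shift)) < abs(step)) evaluates to true; next base becomes -1; next total becomes 1; next final value -6
revised: result becomes 1; next total becomes 2; next shift becomes -2; next (not ((-(base - shift)) < abs(step))) evaluates to false; next base becomes 2; next total becomes 2; next final value -4
verdict: not equivalent; witness: base=1, step=-1


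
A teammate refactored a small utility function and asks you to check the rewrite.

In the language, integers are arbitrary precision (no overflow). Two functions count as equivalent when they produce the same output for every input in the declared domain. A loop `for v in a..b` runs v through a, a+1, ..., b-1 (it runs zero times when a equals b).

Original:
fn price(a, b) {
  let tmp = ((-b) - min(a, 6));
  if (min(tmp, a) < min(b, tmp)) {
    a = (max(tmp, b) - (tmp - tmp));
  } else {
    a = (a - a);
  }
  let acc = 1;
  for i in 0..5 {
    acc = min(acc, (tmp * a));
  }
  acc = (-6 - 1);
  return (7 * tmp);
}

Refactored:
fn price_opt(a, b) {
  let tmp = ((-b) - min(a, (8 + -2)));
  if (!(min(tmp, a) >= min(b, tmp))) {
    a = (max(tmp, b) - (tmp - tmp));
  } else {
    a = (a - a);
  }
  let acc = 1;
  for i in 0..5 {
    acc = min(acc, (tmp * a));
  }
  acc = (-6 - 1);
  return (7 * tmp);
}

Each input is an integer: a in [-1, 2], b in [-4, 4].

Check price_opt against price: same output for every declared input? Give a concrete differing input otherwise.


Differences: arithmetic usage differs, plus constant usage differs, plus comparison usage differs, plus boolean connective usage differs — yet all 36 inputs agree.
verdict: equivalent


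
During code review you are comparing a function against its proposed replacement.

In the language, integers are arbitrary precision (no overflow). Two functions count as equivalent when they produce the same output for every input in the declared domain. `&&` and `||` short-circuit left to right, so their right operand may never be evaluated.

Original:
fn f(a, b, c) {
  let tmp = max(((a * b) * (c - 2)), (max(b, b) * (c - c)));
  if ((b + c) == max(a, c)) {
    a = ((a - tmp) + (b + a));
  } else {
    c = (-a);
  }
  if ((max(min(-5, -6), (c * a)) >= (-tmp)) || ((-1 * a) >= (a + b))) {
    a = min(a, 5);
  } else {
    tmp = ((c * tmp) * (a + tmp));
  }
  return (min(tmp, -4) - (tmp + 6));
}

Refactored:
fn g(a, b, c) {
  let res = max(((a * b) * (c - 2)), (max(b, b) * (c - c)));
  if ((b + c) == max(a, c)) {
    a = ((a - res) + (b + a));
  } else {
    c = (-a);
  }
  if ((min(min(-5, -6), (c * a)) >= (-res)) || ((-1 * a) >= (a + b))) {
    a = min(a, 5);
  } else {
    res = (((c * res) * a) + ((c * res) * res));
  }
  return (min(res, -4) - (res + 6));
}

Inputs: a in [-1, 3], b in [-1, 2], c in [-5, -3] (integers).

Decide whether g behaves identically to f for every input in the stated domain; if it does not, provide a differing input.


On input a=1, b=-1, c=-3, f returns -15 while g returns -6.
verdict: not equivalent; witness: a=1, b=-1, c=-3


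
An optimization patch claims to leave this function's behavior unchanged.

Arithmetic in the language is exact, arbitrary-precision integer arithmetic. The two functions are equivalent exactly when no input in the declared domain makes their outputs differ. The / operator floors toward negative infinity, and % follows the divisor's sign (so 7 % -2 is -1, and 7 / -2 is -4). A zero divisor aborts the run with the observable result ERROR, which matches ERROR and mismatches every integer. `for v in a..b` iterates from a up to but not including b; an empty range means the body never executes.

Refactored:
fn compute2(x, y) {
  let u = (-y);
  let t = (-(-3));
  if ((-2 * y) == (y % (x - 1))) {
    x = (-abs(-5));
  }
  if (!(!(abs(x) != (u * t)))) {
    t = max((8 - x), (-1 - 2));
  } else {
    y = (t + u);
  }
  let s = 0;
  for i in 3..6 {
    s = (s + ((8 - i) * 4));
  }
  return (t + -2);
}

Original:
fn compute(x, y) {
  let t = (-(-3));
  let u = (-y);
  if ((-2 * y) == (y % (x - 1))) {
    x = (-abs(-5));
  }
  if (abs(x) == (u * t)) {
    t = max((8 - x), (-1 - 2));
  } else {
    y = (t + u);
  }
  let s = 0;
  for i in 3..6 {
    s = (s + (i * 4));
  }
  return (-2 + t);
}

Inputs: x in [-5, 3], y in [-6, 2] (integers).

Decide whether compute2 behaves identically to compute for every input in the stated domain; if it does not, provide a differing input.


x=-5, y=-6 yields 1 from compute but 11 from compute2.
verdict: not equivalent; witness: x=-5, y=-6


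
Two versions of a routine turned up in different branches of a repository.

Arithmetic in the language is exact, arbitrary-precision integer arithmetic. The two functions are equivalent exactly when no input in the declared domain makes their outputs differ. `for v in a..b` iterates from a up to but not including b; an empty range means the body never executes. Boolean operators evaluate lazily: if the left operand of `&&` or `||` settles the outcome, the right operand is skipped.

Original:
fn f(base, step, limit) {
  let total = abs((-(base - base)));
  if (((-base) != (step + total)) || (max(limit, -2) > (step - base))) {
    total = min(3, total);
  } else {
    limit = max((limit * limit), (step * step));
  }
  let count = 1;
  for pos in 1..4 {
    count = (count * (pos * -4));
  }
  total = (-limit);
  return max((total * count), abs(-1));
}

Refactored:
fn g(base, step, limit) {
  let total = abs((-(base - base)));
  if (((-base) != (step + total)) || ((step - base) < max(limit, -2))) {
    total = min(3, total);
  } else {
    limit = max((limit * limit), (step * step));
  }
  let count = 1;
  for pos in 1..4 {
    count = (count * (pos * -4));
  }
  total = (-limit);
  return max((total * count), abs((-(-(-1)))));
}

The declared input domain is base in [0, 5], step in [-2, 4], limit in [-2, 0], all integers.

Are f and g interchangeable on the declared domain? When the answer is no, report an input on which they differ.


Comparing the listings, the differences include: comparison usage differs.
One worked example (base=2, step=0, limit=-2) — f: total := 0 | (((-base) != (step + total)) || (max(limit, -2) > (step - base))): true | total := 0 | count := 1 | iter pos=1: | count := -4 | iter pos=2: | count := 32 | iter pos=3: | count := -384 | total := 2 | result 1; g: total := 0 | (((-base) != (step + total)) || ((step - base) < max(limit, -2))): true | total := 0 | count := 1 | iter pos=1: | count := -4 | iter pos=2: | count := 32 | iter pos=3: | count := -384 | total := 2 | result 1; agreement on 1.
Every one of the 126 inputs gives matching results.
verdict: equivalent


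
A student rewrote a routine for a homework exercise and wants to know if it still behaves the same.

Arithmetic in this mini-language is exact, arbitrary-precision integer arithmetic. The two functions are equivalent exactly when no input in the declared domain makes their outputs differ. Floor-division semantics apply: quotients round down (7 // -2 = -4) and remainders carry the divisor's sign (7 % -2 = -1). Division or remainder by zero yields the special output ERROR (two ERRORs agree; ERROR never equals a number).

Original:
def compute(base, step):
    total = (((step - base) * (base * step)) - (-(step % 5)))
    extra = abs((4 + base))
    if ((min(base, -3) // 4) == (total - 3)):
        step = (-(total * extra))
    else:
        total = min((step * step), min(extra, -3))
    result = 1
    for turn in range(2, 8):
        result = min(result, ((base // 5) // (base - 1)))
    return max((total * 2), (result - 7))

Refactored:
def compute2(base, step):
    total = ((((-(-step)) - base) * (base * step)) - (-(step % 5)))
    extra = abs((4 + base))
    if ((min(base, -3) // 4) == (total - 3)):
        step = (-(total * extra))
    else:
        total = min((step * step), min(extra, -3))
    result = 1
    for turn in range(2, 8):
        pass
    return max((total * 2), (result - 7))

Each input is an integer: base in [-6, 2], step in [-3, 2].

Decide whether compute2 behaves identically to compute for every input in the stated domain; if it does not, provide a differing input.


Run the pair on base=1, step=-3.
compute: total=14, then extra=5, then ((min(base, -3) // 4) == (total - 3)) is false, then total=-3, then result=1, then (turn=2), then a zero divisor aborts: ERROR
compute2: total=14, then extra=5, then ((min(base, -3) // 4) == (total - 3)) is false, then total=-3, then result=1, then (turn=2), then (turn=3), then (turn=4), then (turn=5), then (turn=6), then (turn=7), then returns -6
ERROR vs -6 — the two versions disagree here.
verdict: not equivalent; witness: base=1, step=-3


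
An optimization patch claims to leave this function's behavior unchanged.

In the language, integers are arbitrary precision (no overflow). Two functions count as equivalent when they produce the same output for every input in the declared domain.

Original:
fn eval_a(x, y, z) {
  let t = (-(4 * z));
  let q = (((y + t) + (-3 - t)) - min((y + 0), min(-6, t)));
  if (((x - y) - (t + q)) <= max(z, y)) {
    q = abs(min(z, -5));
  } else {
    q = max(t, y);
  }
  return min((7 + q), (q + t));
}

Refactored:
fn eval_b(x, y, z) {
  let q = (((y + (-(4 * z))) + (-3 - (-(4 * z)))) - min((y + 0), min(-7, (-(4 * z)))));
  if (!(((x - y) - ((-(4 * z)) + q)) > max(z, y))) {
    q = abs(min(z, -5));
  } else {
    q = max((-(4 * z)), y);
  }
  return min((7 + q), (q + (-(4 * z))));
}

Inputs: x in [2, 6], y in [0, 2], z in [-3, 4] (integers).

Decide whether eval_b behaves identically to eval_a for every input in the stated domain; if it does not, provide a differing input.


At x=3, y=1, z=1: eval_a gives -3, eval_b gives 1.
verdict: not equivalent; witness: x=3, y=1, z=1


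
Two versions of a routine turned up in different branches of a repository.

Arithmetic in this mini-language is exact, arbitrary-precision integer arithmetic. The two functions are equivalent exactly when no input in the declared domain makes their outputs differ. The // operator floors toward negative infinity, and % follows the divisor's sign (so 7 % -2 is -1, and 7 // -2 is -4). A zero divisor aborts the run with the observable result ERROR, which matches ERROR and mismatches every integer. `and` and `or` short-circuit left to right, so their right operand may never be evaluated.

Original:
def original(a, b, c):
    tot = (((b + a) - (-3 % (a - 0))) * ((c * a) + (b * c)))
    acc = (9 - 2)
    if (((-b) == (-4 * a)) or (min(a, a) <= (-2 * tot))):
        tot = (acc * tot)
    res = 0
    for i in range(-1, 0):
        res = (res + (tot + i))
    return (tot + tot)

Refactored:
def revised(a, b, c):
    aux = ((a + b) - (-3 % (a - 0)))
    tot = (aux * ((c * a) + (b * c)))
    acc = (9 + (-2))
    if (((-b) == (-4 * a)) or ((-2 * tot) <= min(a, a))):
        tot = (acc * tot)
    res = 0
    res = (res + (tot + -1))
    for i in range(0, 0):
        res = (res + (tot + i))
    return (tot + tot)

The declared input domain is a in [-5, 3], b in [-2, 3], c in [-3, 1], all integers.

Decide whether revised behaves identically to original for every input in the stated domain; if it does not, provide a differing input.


There is a counterexample at a=-5, b=-2, c=-3: -1176 on one side, -168 on the other.
original: tot becomes -84; next acc becomes 7; next (((-b) == (-4 * a)) or (min(a, a) <= (-2 * tot))) evaluates to true; next tot becomes -588; next res becomes 0; next at i=-1:; next res becomes -589; next final value -1176
revised: aux becomes -4; next tot becomes -84; next acc becomes 7; next (((-b) == (-4 * a)) or ((-2 * tot) <= min(a, a))) evaluates to false; next res becomes 0; next res becomes -85; next i never enters its loop body; next final value -168
verdict: not equivalent; witness: a=-5, b=-2, c=-3


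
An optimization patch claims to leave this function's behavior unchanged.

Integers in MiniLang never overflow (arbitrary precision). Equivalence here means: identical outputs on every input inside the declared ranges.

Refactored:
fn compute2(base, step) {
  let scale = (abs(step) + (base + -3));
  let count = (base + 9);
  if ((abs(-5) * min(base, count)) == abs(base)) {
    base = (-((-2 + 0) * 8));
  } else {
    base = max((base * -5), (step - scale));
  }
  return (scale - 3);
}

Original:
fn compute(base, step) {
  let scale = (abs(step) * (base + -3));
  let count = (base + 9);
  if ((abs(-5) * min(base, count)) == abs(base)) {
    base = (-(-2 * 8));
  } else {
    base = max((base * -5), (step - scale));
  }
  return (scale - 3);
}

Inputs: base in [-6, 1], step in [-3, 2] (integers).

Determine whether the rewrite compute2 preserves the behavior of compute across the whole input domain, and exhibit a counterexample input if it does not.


Input base=-6, step=-3: -30 from compute versus -9 from compute2.
verdict: not equivalent; witness: base=-6, step=-3


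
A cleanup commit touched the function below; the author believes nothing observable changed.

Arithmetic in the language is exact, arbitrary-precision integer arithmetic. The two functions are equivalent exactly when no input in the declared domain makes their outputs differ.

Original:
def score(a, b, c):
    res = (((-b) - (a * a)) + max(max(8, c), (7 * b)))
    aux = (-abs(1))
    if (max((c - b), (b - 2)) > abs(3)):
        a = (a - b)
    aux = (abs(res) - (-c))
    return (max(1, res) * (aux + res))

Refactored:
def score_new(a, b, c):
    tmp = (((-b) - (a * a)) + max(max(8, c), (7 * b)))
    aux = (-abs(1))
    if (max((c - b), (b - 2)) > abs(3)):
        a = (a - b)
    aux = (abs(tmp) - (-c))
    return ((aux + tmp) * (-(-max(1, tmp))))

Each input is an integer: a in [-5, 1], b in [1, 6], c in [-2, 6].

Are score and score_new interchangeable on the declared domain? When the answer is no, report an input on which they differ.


Equivalent — the differences include local variable names differ, yet no declared input distinguishes the two.
Tracing a=-3, b=6, c=4: score: res=27, then aux=-1, then (max((c - b), (b - 2)) > abs(3)) is true, then a=-9, then aux=31, then returns 1566 | score_new: tmp=27, then aux=-1, then (max((c - b), (b - 2)) > abs(3)) is true, then a=-9, then aux=31, then returns 1566 — matching result 1566.
Checked all 378 inputs in the declared domain: the outputs agree on every one.
verdict: equivalent


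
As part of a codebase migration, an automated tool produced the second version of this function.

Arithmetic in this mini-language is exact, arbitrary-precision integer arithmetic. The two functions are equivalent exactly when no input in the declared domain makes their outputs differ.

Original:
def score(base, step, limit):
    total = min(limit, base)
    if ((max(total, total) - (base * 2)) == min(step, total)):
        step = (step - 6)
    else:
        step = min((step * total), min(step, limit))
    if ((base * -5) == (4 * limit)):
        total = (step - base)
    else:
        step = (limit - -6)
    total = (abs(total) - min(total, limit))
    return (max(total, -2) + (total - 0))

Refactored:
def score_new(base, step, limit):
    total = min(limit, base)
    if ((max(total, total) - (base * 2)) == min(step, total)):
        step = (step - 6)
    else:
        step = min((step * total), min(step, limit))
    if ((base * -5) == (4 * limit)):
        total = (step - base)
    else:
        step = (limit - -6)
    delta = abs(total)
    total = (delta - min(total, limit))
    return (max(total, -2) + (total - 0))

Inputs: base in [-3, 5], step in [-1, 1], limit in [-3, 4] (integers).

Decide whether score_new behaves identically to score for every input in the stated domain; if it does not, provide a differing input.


The two are interchangeable: local variable names differ; and statement counts differ, and every declared input agrees.
One worked example (base=-3, step=-1, limit=1) — score: total becomes -3; next ((max(total, total) - (base * 2)) == min(step, total)) evaluates to false; next step becomes -1; next ((base * -5) == (4 * limit)) evaluates to false; next step becomes 7; next total becomes 6; next final value 12; score_new: total becomes -3; next ((max(total, total) - (base * 2)) == min(step, total)) evaluates to false; next step becomes -1; next ((base * -5) == (4 * limit)) evaluates to false; next step becomes 7; next delta becomes 3; next total becomes 6; next final value 12; agreement on 12.
Every one of the 216 inputs gives matching results.
verdict: equivalent


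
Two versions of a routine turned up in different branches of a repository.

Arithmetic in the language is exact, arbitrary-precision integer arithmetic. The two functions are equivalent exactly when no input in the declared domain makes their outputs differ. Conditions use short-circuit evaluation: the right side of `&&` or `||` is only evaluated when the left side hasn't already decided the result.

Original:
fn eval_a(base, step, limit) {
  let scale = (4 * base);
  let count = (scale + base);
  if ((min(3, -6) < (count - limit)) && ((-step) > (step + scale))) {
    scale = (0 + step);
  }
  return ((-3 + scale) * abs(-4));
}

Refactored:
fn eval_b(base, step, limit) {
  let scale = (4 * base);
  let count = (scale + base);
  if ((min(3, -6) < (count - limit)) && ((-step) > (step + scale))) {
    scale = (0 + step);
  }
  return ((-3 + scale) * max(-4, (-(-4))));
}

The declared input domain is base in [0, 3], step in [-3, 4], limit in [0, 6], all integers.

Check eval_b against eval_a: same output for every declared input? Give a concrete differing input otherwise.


This is a faithful refactor — constant usage differs; and min/max/abs usage differs, but the computed results match everywhere.
Spot check at base=3, step=-3, limit=1 — eval_a: scale=12, then count=15, then ((min(3, -6) < (count - limit)) && ((-step) > (step + scale))) is false, then returns 36. eval_b: scale=12, then count=15, then ((min(3, -6) < (count - limit)) && ((-step) > (step + scale))) is false, then returns 36. Both give 36.
An exhaustive pass over the 224 declared inputs shows identical outputs.
verdict: equivalent


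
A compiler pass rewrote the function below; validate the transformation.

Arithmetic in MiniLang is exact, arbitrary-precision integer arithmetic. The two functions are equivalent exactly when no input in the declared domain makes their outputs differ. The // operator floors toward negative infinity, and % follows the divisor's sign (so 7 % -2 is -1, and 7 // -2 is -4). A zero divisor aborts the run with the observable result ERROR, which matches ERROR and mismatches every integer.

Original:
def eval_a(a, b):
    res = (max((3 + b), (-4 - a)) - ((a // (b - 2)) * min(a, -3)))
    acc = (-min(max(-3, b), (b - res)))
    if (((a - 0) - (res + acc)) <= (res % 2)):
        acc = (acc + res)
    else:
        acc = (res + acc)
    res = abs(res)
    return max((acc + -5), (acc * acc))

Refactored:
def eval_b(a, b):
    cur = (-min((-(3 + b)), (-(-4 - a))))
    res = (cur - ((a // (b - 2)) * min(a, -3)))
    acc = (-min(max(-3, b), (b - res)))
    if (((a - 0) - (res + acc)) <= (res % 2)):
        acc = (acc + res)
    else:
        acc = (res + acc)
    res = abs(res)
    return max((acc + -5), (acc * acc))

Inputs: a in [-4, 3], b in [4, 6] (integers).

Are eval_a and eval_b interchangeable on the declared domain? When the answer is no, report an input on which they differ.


Comparing the listings, the differences include: local variable names differ, min/max/abs usage differs, statement counts differ.
One worked example (a=1, b=6) — eval_a: res := 9 | acc := 3 | (((a - 0) - (res + acc)) <= (res % 2)): true | acc := 12 | res := 9 | result 144; eval_b: cur := 9 | res := 9 | acc := 3 | (((a - 0) - (res + acc)) <= (res % 2)): true | acc := 12 | res := 9 | result 144; agreement on 144.
Checked all 24 inputs in the declared domain: the outputs agree on every one.
verdict: equivalent


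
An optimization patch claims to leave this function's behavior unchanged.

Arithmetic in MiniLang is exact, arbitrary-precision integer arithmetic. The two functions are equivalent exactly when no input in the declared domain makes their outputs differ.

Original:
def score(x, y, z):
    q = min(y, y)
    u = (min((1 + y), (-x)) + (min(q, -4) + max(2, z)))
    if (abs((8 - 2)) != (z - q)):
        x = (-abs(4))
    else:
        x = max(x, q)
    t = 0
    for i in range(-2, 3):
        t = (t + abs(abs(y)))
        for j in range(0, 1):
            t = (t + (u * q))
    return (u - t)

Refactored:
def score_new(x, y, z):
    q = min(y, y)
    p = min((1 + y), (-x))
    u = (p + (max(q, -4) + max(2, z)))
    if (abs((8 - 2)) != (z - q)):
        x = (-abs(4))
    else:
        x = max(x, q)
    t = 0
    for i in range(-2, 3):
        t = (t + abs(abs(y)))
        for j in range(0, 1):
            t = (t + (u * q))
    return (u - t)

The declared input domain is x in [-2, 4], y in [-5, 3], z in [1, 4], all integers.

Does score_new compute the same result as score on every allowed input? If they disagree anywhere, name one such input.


Not equivalent: x=-2, y=-5, z=1 separates them (-207 vs -181).
score: q becomes -5; next u becomes -7; next (abs((8 - 2)) != (z - q)) evaluates to false; next x becomes -2; next t becomes 0; next at i=-2:; next t becomes 5; next at j=0:; next t becomes 40; next at i=-1:; next t becomes 45; next at j=0:; next t becomes 80; next at i=0:; next t becomes 85; next at j=0:; next t becomes 120; next at i=1:; next t becomes 125; next at j=0:; next t becomes 160; next at i=2:; next t becomes 165; next at j=0:; next t becomes 200; next final value -207
score_new: q becomes -5; next p becomes -4; next u becomes -6; next (abs((8 - 2)) != (z - q)) evaluates to false; next x becomes -2; next t becomes 0; next at i=-2:; next t becomes 5; next at j=0:; next t becomes 35; next at i=-1:; next t becomes 40; next at j=0:; next t becomes 70; next at i=0:; next t becomes 75; next at j=0:; next t becomes 105; next at i=1:; next t becomes 110; next at j=0:; next t becomes 140; next at i=2:; next t becomes 145; next at j=0:; next t becomes 175; next final value -181
verdict: not equivalent; witness: x=-2, y=-5, z=1


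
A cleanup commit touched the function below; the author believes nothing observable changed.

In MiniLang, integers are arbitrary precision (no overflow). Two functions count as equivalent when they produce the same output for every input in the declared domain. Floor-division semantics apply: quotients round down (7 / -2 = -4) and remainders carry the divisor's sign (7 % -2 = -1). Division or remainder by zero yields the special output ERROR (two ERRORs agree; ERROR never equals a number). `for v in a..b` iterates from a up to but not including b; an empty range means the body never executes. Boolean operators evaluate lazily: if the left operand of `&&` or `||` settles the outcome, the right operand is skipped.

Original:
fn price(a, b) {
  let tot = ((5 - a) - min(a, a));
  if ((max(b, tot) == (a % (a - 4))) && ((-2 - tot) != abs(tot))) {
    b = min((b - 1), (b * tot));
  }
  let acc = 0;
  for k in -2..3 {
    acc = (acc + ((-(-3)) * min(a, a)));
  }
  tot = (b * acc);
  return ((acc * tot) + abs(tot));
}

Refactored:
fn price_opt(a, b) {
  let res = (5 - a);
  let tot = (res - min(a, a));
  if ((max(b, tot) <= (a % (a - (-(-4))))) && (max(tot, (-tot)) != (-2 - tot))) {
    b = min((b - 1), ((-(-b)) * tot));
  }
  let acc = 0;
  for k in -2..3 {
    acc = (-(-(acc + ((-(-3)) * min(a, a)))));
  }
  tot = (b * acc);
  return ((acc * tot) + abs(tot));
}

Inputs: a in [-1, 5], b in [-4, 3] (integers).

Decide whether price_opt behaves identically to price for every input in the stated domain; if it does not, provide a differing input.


There is a counterexample at a=3, b=-4: -7920 on one side, -9900 on the other.
price: tot = -1; ((max(b, tot) == (a % (a - 4))) && ((-2 - tot) != abs(tot))) -> false; acc = 0; [k=-2]; acc = 9; [k=-1]; acc = 18; [k=0]; acc = 27; [k=1]; acc = 36; [k=2]; acc = 45; tot = -180; return -7920
price_opt: res = 2; tot = -1; ((max(b, tot) <= (a % (a - (-(-4))))) && (max(tot, (-tot)) != (-2 - tot))) -> true; b = -5; acc = 0; [k=-2]; acc = 9; [k=-1]; acc = 18; [k=0]; acc = 27; [k=1]; acc = 36; [k=2]; acc = 45; tot = -225; return -9900
verdict: not equivalent; witness: a=3, b=-4
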